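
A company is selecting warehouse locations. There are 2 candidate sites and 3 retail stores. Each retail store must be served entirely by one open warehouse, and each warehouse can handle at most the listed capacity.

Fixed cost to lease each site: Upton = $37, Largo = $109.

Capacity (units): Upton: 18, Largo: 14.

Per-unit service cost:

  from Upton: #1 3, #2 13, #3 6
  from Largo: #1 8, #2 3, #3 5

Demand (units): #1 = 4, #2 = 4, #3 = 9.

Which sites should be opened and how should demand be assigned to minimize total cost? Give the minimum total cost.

Minimum total cost: 155

Open {Upton}: #1→Upton 3·4=12, #2→Upton 13·4=52, #3→Upton 6·9=54.
Loads: Upton carries 17/18. Service 118; fixed 37; total 155.
Next best feasible plan costs 215.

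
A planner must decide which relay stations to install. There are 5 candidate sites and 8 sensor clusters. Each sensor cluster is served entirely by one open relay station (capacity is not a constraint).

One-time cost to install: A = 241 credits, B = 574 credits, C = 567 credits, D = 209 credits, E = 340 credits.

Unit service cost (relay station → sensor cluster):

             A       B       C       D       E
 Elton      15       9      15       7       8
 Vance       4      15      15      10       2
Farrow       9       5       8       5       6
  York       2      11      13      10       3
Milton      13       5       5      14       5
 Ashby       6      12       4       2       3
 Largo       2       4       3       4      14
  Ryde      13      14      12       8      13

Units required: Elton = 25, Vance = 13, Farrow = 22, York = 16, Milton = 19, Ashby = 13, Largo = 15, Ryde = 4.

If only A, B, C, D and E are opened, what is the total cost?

Total cost: 2457

Each sensor cluster is assigned to its cheapest site among the open ones.
{A, B, C, D, E}: Elton→D 7·25=175, Vance→E 2·13=26, Farrow→B 5·22=110, York→A 2·16=32, Milton→B 5·19=95, Ashby→D 2·13=26, Largo→A 2·15=30, Ryde→D 8·4=32. Service 526; fixed 1931; total 2457.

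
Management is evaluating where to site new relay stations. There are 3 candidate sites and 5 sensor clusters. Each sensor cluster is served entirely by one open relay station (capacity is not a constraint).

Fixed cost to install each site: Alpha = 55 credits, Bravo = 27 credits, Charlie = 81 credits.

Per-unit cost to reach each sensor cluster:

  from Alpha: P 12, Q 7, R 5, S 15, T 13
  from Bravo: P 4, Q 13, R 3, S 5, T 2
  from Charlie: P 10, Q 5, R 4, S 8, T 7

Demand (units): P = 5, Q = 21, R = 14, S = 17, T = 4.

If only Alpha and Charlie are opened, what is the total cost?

Each sensor cluster is assigned to its cheapest site among the open ones.
{Alpha, Charlie}: P→Charlie 10·5=50, Q→Charlie 5·21=105, R→Charlie 4·14=56, S→Charlie 8·17=136, T→Charlie 7·4=28. Service 375; fixed 136; total 511.

Total cost: 511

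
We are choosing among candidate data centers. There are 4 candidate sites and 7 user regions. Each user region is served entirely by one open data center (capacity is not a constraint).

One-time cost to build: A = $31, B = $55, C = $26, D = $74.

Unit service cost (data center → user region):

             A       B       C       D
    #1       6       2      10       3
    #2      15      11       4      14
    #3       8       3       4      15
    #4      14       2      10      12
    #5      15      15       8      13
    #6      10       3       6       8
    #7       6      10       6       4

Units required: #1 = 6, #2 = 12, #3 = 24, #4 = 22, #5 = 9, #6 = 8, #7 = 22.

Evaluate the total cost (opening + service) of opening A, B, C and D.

Total cost: 546

Each user region is assigned to its cheapest site among the open ones.
{A, B, C, D}: #1→B 2·6=12, #2→C 4·12=48, #3→B 3·24=72, #4→B 2·22=44, #5→C 8·9=72, #6→B 3·8=24, #7→D 4·22=88. Service 360; fixed 186; total 546.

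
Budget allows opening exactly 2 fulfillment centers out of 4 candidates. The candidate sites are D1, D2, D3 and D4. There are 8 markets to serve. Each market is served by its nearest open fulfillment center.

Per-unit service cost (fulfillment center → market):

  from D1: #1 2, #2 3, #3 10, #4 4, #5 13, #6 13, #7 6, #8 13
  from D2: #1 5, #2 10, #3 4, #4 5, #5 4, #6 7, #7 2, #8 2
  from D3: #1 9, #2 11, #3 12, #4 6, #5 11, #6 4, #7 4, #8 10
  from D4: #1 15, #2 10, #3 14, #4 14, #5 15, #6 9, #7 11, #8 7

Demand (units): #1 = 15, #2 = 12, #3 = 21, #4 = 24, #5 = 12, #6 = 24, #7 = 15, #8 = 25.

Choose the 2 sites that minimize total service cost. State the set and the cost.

With exactly 2 open, each market uses its cheapest among the chosen.
{D1, D2}: #1→D1 2·15=30, #2→D1 3·12=36, #3→D2 4·21=84, #4→D1 4·24=96, #5→D2 4·12=48, #6→D2 7·24=168, #7→D2 2·15=30, #8→D2 2·25=50. Service cost 542.
{D2, D3}: service cost 623
{D2, D4}: service cost 695
Among all 6 size-2 choices, {D1, D2} is lowest.

Choose D1 and D2; total service cost 542.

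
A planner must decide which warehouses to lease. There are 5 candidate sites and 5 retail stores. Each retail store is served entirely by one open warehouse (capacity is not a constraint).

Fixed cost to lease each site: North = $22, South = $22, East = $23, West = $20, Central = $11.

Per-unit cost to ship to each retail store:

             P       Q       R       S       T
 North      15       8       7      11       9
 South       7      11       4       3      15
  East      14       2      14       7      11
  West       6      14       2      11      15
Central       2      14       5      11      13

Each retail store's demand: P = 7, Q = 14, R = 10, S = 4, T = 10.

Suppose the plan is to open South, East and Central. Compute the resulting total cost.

Total cost: 260

Each retail store is assigned to its cheapest site among the open ones.
{South, East, Central}: P→Central 2·7=14, Q→East 2·14=28, R→South 4·10=40, S→South 3·4=12, T→East 11·10=110. Service 204; fixed 56; total 260.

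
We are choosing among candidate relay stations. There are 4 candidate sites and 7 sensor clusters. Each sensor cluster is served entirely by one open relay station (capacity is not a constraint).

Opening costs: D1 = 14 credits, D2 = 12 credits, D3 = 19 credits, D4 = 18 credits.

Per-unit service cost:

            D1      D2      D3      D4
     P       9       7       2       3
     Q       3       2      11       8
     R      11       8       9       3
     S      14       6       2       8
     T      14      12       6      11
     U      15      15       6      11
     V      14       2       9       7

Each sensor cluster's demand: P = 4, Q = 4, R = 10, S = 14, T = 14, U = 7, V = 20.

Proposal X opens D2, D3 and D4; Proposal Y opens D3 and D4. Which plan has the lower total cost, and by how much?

Proposal X is cheaper by 112.

Proposal X: {D2, D3, D4}: P→D3 2·4=8, Q→D2 2·4=8, R→D4 3·10=30, S→D3 2·14=28, T→D3 6·14=84, U→D3 6·7=42, V→D2 2·20=40. Service 240; fixed 49; total 289.
Proposal Y: {D3, D4}: P→D3 2·4=8, Q→D4 8·4=32, R→D4 3·10=30, S→D3 2·14=28, T→D3 6·14=84, U→D3 6·7=42, V→D4 7·20=140. Service 364; fixed 37; total 401.
Difference: |289 − 401| = 112.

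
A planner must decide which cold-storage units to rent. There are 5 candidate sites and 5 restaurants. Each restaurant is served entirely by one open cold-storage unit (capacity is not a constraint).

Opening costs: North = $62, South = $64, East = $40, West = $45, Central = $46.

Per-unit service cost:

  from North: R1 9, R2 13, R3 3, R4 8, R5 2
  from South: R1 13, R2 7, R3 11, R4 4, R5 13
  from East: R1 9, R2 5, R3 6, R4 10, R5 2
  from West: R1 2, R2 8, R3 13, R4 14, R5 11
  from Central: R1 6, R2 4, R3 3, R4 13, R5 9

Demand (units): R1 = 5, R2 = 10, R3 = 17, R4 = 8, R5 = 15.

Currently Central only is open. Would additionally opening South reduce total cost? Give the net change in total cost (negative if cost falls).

Yes — net change −8 (cost falls by 8).

Current service cost with {Central}: 360.
Adding South: each restaurant re-picks its cheapest; new service cost 288, saving 72.
Extra fixed cost: 64. Net change = 64 − 72 = -8.
(Totals: 406 → 398.)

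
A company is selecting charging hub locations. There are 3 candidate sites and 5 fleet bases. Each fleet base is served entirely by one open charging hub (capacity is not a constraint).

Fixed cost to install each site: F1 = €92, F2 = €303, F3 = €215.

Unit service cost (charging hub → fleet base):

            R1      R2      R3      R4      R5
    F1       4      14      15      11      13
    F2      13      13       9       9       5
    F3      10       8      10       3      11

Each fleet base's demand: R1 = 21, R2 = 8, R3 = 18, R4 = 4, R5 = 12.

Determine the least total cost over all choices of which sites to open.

Minimum total cost: 758

For any fixed open set, each fleet base goes to its cheapest open site; total = fixed + service.
{F1}: R1→F1 4·21=84, R2→F1 14·8=112, R3→F1 15·18=270, R4→F1 11·4=44, R5→F1 13·12=156. Service 666; fixed 92; total 758.
{F1, F3}: R1→F1 4·21=84, R2→F3 8·8=64, R3→F3 10·18=180, R4→F3 3·4=12, R5→F3 11·12=132. Service 472; fixed 307; total 779.
{F3}: R1→F3 10·21=210, R2→F3 8·8=64, R3→F3 10·18=180, R4→F3 3·4=12, R5→F3 11·12=132. Service 598; fixed 215; total 813.
{F1, F2, F3}: R1→F1 4·21=84, R2→F3 8·8=64, R3→F2 9·18=162, R4→F3 3·4=12, R5→F2 5·12=60. Service 382; fixed 610; total 992.
No other subset beats 758.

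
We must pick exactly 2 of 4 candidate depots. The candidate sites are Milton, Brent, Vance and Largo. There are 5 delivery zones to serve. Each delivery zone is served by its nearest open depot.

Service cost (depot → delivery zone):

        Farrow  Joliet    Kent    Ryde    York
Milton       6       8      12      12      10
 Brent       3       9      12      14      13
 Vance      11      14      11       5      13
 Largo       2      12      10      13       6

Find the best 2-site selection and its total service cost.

Choose Vance and Largo; total service cost 35.

With exactly 2 open, each delivery zone uses its cheapest among the chosen.
{Vance, Largo}: Farrow→Largo 2, Joliet→Largo 12, Kent→Largo 10, Ryde→Vance 5, York→Largo 6. Service cost 35.
{Milton, Largo}: service cost 38
{Milton, Vance}: service cost 40
Among all 6 size-2 choices, {Vance, Largo} is lowest.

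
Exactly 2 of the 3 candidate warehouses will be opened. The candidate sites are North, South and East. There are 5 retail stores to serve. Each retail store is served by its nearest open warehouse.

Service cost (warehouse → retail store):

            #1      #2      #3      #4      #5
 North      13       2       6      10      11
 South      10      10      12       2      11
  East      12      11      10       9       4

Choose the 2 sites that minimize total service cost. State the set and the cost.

With exactly 2 open, each retail store uses its cheapest among the chosen.
{North, South}: #1→South 10, #2→North 2, #3→North 6, #4→South 2, #5→North 11. Service cost 31.
{North, East}: service cost 33
{South, East}: service cost 36
Among all 3 size-2 choices, {North, South} is lowest.

Choose North and South; total service cost 31.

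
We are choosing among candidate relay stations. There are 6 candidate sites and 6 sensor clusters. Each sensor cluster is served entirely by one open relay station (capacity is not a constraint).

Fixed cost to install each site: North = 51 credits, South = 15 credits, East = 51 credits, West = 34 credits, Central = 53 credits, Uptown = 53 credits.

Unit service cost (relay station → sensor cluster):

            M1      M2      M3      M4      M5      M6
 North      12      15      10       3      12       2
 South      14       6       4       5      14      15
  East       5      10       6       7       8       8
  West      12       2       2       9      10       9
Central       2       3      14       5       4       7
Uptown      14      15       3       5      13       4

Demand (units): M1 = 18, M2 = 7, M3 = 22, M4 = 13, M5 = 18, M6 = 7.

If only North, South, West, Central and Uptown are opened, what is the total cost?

Each sensor cluster is assigned to its cheapest site among the open ones.
{North, South, West, Central, Uptown}: M1→Central 2·18=36, M2→West 2·7=14, M3→West 2·22=44, M4→North 3·13=39, M5→Central 4·18=72, M6→North 2·7=14. Service 219; fixed 206; total 425.

Total cost: 425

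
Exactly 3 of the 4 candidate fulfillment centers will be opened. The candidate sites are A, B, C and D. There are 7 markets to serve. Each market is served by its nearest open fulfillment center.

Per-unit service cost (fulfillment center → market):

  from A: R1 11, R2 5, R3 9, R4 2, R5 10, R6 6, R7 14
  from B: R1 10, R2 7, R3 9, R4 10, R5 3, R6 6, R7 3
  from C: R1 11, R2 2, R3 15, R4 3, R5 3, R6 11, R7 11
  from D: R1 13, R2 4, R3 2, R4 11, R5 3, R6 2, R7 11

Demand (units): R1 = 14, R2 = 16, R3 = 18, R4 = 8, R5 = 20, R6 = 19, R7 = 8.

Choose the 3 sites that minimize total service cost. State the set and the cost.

With exactly 3 open, each market uses its cheapest among the chosen.
{B, C, D}: R1→B 10·14=140, R2→C 2·16=32, R3→D 2·18=36, R4→C 3·8=24, R5→B 3·20=60, R6→D 2·19=38, R7→B 3·8=24. Service cost 354.
{A, B, D}: service cost 378
{A, C, D}: service cost 424
Among all 4 size-3 choices, {B, C, D} is lowest.

Choose B, C and D; total service cost 354.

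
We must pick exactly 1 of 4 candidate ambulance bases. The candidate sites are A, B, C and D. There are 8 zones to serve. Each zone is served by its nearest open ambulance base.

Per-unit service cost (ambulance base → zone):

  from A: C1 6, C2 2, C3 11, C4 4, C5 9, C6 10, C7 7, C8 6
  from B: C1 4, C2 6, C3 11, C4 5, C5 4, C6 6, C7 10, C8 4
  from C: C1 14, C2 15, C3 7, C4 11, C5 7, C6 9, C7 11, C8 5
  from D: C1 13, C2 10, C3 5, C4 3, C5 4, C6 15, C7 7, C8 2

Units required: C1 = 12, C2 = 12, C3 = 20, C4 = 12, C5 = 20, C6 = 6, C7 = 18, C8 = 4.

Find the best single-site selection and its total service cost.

Choose B only; total service cost 712.

With exactly 1 open, each zone uses its cheapest among the chosen.
{B}: C1→B 4·12=48, C2→B 6·12=72, C3→B 11·20=220, C4→B 5·12=60, C5→B 4·20=80, C6→B 6·6=36, C7→B 10·18=180, C8→B 4·4=16. Service cost 712.
{D}: service cost 716
{A}: service cost 754
Among all 4 size-1 choices, {B} is lowest.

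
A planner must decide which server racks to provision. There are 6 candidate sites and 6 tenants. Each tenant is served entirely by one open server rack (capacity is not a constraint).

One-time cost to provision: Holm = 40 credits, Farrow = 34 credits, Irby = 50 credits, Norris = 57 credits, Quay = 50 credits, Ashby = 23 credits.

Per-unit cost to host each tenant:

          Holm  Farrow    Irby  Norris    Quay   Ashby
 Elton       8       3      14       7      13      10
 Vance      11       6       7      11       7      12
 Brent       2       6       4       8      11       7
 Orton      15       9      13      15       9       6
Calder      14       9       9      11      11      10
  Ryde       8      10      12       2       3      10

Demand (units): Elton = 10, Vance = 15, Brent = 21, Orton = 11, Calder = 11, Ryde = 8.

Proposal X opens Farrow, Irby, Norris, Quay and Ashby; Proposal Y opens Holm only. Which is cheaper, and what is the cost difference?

Proposal X: {Farrow, Irby, Norris, Quay, Ashby}: Elton→Farrow 3·10=30, Vance→Farrow 6·15=90, Brent→Irby 4·21=84, Orton→Ashby 6·11=66, Calder→Farrow 9·11=99, Ryde→Norris 2·8=16. Service 385; fixed 214; total 599.
Proposal Y: {Holm}: Elton→Holm 8·10=80, Vance→Holm 11·15=165, Brent→Holm 2·21=42, Orton→Holm 15·11=165, Calder→Holm 14·11=154, Ryde→Holm 8·8=64. Service 670; fixed 40; total 710.
Difference: |599 − 710| = 111.

Proposal X is cheaper by 111.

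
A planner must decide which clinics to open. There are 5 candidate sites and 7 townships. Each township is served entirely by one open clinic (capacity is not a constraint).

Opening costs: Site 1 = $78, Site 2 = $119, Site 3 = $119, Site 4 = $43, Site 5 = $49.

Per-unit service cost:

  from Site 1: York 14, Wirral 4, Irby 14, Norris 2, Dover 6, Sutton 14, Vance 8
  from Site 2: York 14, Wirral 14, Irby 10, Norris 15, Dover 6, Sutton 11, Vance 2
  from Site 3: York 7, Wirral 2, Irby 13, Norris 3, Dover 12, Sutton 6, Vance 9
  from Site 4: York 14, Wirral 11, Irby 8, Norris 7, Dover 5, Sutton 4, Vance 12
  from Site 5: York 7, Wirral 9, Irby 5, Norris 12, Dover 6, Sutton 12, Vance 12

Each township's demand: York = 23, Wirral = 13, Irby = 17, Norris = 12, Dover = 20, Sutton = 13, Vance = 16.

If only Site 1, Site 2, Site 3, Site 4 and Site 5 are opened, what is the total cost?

Each township is assigned to its cheapest site among the open ones.
{Site 1, Site 2, Site 3, Site 4, Site 5}: York→Site 3 7·23=161, Wirral→Site 3 2·13=26, Irby→Site 5 5·17=85, Norris→Site 1 2·12=24, Dover→Site 4 5·20=100, Sutton→Site 4 4·13=52, Vance→Site 2 2·16=32. Service 480; fixed 408; total 888.

Total cost: 888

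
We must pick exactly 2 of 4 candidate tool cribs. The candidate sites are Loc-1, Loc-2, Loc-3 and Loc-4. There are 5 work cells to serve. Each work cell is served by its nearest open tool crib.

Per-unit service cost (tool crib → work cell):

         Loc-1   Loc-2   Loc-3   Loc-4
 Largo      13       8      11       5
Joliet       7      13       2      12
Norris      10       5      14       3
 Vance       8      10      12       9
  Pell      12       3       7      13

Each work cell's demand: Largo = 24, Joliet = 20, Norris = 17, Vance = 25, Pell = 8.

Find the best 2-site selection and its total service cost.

Choose Loc-3 and Loc-4; total service cost 492.

With exactly 2 open, each work cell uses its cheapest among the chosen.
{Loc-3, Loc-4}: Largo→Loc-4 5·24=120, Joliet→Loc-3 2·20=40, Norris→Loc-4 3·17=51, Vance→Loc-4 9·25=225, Pell→Loc-3 7·8=56. Service cost 492.
{Loc-2, Loc-3}: service cost 591
{Loc-1, Loc-4}: service cost 607
Among all 6 size-2 choices, {Loc-3, Loc-4} is lowest.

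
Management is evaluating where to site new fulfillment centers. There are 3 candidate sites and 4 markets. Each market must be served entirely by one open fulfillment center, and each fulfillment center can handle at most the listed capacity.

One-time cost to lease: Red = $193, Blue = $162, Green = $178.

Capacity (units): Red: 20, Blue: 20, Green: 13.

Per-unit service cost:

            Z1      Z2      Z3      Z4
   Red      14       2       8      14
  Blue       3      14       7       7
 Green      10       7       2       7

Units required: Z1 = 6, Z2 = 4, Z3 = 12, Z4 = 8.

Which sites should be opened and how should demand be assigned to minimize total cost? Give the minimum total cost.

Open {Blue, Green}: Z1→Blue 3·6=18, Z2→Blue 14·4=56, Z3→Green 2·12=24, Z4→Blue 7·8=56.
Loads: Blue carries 18/20, Green carries 12/13. Service 154; fixed 340; total 494.
Next best feasible plan costs 526.

Minimum total cost: 494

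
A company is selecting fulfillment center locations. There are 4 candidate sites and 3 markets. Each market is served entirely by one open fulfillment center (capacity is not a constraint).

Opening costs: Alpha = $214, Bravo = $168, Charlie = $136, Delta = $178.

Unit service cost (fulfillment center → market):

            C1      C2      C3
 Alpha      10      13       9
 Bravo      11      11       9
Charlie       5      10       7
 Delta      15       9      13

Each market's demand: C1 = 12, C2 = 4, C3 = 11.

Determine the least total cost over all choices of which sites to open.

Minimum total cost: 313

For any fixed open set, each market goes to its cheapest open site; total = fixed + service.
{Charlie}: C1→Charlie 5·12=60, C2→Charlie 10·4=40, C3→Charlie 7·11=77. Service 177; fixed 136; total 313.
{Bravo}: service 275 + fixed 168 = 443
{Bravo, Charlie}: service 177 + fixed 304 = 481
{Alpha, Bravo, Charlie, Delta}: C1→Charlie 5·12=60, C2→Delta 9·4=36, C3→Charlie 7·11=77. Service 173; fixed 696; total 869.
(All 15 nonempty subsets were checked; Charlie only is lowest.)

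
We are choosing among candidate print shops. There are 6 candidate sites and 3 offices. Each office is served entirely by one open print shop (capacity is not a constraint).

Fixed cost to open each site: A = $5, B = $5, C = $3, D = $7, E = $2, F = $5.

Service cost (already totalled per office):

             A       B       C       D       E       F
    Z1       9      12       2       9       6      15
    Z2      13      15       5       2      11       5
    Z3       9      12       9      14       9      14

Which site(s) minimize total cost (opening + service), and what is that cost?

For any fixed open set, each office goes to its cheapest open site; total = fixed + service.
{C}: Z1→C 2, Z2→C 5, Z3→C 9. Service 16; fixed 3; total 19.
{C, E}: service 16 + fixed 5 = 21
{C, D}: service 13 + fixed 10 = 23
{A, B, C, D, E, F}: Z1→C 2, Z2→D 2, Z3→A 9. Service 13; fixed 27; total 40.
No other subset beats 19.

Open C only; minimum total cost 19.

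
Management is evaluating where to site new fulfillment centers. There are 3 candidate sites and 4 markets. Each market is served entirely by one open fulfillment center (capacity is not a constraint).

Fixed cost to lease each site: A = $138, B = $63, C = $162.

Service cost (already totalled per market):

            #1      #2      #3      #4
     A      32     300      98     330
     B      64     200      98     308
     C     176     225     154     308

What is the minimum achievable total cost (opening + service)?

Minimum total cost: 733

For any fixed open set, each market goes to its cheapest open site; total = fixed + service.
{B}: #1→B 64, #2→B 200, #3→B 98, #4→B 308. Service 670; fixed 63; total 733.
{A, B}: service 638 + fixed 201 = 839
{B, C}: service 670 + fixed 225 = 895
{A, B, C}: service 638 + fixed 363 = 1001
No other subset beats 733.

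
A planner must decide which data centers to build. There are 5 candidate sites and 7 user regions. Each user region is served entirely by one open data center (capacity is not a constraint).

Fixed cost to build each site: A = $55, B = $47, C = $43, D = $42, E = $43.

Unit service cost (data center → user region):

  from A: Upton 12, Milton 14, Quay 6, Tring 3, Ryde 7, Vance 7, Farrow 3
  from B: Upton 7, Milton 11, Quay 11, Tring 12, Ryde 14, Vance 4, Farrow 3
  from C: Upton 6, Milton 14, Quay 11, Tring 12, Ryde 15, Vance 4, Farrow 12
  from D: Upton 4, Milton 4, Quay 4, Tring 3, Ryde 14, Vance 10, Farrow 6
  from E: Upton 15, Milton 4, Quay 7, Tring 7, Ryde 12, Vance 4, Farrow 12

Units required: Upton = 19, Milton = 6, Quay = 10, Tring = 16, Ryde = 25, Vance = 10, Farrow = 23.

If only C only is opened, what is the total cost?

Each user region is assigned to its cheapest site among the open ones.
{C}: Upton→C 6·19=114, Milton→C 14·6=84, Quay→C 11·10=110, Tring→C 12·16=192, Ryde→C 15·25=375, Vance→C 4·10=40, Farrow→C 12·23=276. Service 1191; fixed 43; total 1234.

Total cost: 1234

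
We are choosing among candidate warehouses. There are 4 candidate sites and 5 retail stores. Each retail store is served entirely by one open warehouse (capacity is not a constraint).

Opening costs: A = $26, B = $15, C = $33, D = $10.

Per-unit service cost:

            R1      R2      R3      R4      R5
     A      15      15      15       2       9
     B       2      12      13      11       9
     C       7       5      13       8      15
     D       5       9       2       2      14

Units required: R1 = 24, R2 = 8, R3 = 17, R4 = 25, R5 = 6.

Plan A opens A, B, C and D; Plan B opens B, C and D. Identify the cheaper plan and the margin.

Plan A: {A, B, C, D}: R1→B 2·24=48, R2→C 5·8=40, R3→D 2·17=34, R4→A 2·25=50, R5→A 9·6=54. Service 226; fixed 84; total 310.
Plan B: {B, C, D}: R1→B 2·24=48, R2→C 5·8=40, R3→D 2·17=34, R4→D 2·25=50, R5→B 9·6=54. Service 226; fixed 58; total 284.
Difference: |310 − 284| = 26.

Plan B is cheaper by 26.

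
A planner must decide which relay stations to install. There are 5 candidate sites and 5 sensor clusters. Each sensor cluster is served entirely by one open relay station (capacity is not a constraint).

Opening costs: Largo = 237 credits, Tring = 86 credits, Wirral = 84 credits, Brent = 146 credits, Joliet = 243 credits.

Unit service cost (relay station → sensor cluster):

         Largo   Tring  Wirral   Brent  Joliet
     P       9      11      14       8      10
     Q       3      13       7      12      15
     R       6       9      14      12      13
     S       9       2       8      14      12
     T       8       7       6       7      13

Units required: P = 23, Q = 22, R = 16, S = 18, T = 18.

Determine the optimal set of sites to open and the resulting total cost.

For any fixed open set, each sensor cluster goes to its cheapest open site; total = fixed + service.
{Largo, Tring}: P→Largo 9·23=207, Q→Largo 3·22=66, R→Largo 6·16=96, S→Tring 2·18=36, T→Tring 7·18=126. Service 531; fixed 323; total 854.
{Tring, Wirral}: P→Tring 11·23=253, Q→Wirral 7·22=154, R→Tring 9·16=144, S→Tring 2·18=36, T→Wirral 6·18=108. Service 695; fixed 170; total 865.
{Largo}: service 675 + fixed 237 = 912
{Largo, Tring, Wirral, Brent, Joliet}: P→Brent 8·23=184, Q→Largo 3·22=66, R→Largo 6·16=96, S→Tring 2·18=36, T→Wirral 6·18=108. Service 490; fixed 796; total 1286.
No other subset beats 854.

Open Largo and Tring; minimum total cost 854.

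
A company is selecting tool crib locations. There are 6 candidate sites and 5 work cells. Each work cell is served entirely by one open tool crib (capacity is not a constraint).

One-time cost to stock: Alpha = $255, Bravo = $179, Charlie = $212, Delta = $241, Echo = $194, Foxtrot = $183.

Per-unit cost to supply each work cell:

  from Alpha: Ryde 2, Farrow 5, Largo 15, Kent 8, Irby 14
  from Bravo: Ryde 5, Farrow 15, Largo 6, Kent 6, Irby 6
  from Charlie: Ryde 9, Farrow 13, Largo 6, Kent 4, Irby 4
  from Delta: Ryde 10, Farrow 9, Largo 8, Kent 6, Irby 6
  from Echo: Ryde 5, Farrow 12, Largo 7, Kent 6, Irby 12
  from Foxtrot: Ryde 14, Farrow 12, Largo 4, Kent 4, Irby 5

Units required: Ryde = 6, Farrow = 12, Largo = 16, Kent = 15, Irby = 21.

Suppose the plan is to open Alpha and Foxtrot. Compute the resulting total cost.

Each work cell is assigned to its cheapest site among the open ones.
{Alpha, Foxtrot}: Ryde→Alpha 2·6=12, Farrow→Alpha 5·12=60, Largo→Foxtrot 4·16=64, Kent→Foxtrot 4·15=60, Irby→Foxtrot 5·21=105. Service 301; fixed 438; total 739.

Total cost: 739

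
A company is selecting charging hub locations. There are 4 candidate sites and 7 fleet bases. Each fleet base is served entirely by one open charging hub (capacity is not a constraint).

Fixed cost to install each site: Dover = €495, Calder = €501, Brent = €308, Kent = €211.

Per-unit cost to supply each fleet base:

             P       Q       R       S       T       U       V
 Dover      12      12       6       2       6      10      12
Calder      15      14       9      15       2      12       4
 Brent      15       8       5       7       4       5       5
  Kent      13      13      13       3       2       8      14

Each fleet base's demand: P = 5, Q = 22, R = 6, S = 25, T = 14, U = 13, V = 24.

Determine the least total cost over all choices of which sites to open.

Minimum total cost: 1005

For any fixed open set, each fleet base goes to its cheapest open site; total = fixed + service.
{Brent}: P→Brent 15·5=75, Q→Brent 8·22=176, R→Brent 5·6=30, S→Brent 7·25=175, T→Brent 4·14=56, U→Brent 5·13=65, V→Brent 5·24=120. Service 697; fixed 308; total 1005.
{Brent, Kent}: service 559 + fixed 519 = 1078
{Kent}: service 972 + fixed 211 = 1183
{Dover, Calder, Brent, Kent}: P→Dover 12·5=60, Q→Brent 8·22=176, R→Brent 5·6=30, S→Dover 2·25=50, T→Calder 2·14=28, U→Brent 5·13=65, V→Calder 4·24=96. Service 505; fixed 1515; total 2020.
No other subset beats 1005.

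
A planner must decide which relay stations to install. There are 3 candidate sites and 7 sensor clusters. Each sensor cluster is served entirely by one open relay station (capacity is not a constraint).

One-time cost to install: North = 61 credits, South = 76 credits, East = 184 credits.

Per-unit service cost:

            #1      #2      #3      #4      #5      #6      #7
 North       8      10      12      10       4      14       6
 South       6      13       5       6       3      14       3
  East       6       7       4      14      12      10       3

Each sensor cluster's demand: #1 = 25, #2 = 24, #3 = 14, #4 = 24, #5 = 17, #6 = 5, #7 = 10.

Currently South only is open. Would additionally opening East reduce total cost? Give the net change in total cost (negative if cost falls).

No — net change +6 (cost rises by 6).

Current service cost with {South}: 827.
Adding East: each sensor cluster re-picks its cheapest; new service cost 649, saving 178.
Extra fixed cost: 184. Net change = 184 − 178 = 6.
(Totals: 903 → 909.)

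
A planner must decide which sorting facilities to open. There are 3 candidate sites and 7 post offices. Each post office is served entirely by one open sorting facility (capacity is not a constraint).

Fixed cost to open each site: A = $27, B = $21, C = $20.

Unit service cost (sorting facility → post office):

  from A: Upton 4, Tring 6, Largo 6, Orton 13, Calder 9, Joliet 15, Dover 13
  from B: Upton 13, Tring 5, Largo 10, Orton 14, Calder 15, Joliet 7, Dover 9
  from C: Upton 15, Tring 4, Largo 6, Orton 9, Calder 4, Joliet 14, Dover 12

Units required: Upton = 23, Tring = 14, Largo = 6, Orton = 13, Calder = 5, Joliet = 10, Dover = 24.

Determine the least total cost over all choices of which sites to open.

For any fixed open set, each post office goes to its cheapest open site; total = fixed + service.
{A, B, C}: Upton→A 4·23=92, Tring→C 4·14=56, Largo→A 6·6=36, Orton→C 9·13=117, Calder→C 4·5=20, Joliet→B 7·10=70, Dover→B 9·24=216. Service 607; fixed 68; total 675.
{A, B}: service 698 + fixed 48 = 746
{A, C}: Upton→A 4·23=92, Tring→C 4·14=56, Largo→A 6·6=36, Orton→C 9·13=117, Calder→C 4·5=20, Joliet→C 14·10=140, Dover→C 12·24=288. Service 749; fixed 47; total 796.
{C}: service 1002 + fixed 20 = 1022
(All 7 nonempty subsets were checked; A, B and C is lowest.)

Minimum total cost: 675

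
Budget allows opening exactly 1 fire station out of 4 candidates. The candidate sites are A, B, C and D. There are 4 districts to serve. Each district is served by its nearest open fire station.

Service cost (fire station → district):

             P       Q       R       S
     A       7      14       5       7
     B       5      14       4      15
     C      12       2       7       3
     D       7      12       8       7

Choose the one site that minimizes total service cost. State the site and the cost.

With exactly 1 open, each district uses its cheapest among the chosen.
{C}: P→C 12, Q→C 2, R→C 7, S→C 3. Service cost 24.
{A}: service cost 33
{D}: service cost 34
Among all 4 size-1 choices, {C} is lowest.

Choose C only; total service cost 24.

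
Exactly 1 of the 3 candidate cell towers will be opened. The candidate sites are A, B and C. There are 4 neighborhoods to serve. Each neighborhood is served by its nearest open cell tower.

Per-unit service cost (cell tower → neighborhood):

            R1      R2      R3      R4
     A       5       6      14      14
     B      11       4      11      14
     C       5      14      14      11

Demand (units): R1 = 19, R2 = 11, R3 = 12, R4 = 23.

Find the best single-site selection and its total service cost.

With exactly 1 open, each neighborhood uses its cheapest among the chosen.
{A}: R1→A 5·19=95, R2→A 6·11=66, R3→A 14·12=168, R4→A 14·23=322. Service cost 651.
{C}: service cost 670
{B}: service cost 707
Among all 3 size-1 choices, {A} is lowest.

Choose A only; total service cost 651.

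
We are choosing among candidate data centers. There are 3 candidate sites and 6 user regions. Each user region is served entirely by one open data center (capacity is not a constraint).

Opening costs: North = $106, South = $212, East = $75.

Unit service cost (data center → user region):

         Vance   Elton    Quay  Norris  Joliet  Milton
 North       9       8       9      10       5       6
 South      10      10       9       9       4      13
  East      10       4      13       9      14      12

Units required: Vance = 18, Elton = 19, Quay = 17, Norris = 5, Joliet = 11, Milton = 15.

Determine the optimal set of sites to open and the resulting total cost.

Open North and East; minimum total cost 762.

For any fixed open set, each user region goes to its cheapest open site; total = fixed + service.
{North, East}: Vance→North 9·18=162, Elton→East 4·19=76, Quay→North 9·17=153, Norris→East 9·5=45, Joliet→North 5·11=55, Milton→North 6·15=90. Service 581; fixed 181; total 762.
{North}: service 662 + fixed 106 = 768
{East}: service 856 + fixed 75 = 931
{North, South, East}: service 570 + fixed 393 = 963
No other subset beats 762.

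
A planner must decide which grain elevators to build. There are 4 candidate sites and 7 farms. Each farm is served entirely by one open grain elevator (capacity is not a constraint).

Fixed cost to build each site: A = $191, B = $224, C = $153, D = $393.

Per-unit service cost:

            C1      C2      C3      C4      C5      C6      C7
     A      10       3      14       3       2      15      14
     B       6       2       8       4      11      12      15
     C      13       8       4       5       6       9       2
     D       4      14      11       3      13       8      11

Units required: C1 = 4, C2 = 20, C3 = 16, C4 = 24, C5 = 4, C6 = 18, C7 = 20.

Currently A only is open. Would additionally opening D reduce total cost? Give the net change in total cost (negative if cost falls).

No — net change +135 (cost rises by 135).

Current service cost with {A}: 954.
Adding D: each farm re-picks its cheapest; new service cost 696, saving 258.
Extra fixed cost: 393. Net change = 393 − 258 = 135.
(Totals: 1145 → 1280.)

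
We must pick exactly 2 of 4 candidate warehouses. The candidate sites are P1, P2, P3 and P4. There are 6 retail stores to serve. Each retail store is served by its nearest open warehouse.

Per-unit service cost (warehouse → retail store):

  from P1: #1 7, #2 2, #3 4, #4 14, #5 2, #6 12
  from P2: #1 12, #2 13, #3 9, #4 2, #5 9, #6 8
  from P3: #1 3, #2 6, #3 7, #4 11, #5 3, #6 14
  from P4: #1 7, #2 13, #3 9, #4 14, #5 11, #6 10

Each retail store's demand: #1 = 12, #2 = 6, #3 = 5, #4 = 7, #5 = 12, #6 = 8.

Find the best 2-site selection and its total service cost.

With exactly 2 open, each retail store uses its cheapest among the chosen.
{P1, P2}: #1→P1 7·12=84, #2→P1 2·6=12, #3→P1 4·5=20, #4→P2 2·7=14, #5→P1 2·12=24, #6→P2 8·8=64. Service cost 218.
{P2, P3}: service cost 221
{P1, P3}: service cost 265
Among all 6 size-2 choices, {P1, P2} is lowest.

Choose P1 and P2; total service cost 218.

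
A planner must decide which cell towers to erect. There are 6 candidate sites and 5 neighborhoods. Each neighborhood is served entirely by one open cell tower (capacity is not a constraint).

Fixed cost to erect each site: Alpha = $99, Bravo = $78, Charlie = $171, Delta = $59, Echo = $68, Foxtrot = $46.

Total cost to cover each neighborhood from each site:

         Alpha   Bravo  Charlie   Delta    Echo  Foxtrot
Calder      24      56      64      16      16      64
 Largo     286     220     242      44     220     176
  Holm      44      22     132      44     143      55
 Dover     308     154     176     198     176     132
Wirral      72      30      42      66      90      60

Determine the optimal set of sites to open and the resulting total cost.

For any fixed open set, each neighborhood goes to its cheapest open site; total = fixed + service.
{Delta, Foxtrot}: Calder→Delta 16, Largo→Delta 44, Holm→Delta 44, Dover→Foxtrot 132, Wirral→Foxtrot 60. Service 296; fixed 105; total 401.
{Bravo, Delta}: service 266 + fixed 137 = 403
{Bravo, Delta, Foxtrot}: Calder→Delta 16, Largo→Delta 44, Holm→Bravo 22, Dover→Foxtrot 132, Wirral→Bravo 30. Service 244; fixed 183; total 427.
{Alpha, Bravo, Charlie, Delta, Echo, Foxtrot}: service 244 + fixed 521 = 765
No other subset beats 401.

Open Delta and Foxtrot; minimum total cost 401.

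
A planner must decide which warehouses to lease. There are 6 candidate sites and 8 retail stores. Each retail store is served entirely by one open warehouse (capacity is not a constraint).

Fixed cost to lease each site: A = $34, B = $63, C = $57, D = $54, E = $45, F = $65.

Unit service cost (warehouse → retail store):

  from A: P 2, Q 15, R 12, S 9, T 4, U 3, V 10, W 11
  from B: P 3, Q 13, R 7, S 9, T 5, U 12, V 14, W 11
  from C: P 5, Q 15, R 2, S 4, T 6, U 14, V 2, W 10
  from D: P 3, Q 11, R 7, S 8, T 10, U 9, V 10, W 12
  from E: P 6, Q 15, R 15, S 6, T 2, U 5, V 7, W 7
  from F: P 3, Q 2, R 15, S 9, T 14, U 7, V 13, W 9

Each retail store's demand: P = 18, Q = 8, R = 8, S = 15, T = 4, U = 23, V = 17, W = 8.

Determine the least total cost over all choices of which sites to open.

Minimum total cost: 475

For any fixed open set, each retail store goes to its cheapest open site; total = fixed + service.
{A, C, F}: P→A 2·18=36, Q→F 2·8=16, R→C 2·8=16, S→C 4·15=60, T→A 4·4=16, U→A 3·23=69, V→C 2·17=34, W→F 9·8=72. Service 319; fixed 156; total 475.
{A, C, E, F}: P→A 2·18=36, Q→F 2·8=16, R→C 2·8=16, S→C 4·15=60, T→E 2·4=8, U→A 3·23=69, V→C 2·17=34, W→E 7·8=56. Service 295; fixed 201; total 496.
{A, C}: P→A 2·18=36, Q→A 15·8=120, R→C 2·8=16, S→C 4·15=60, T→A 4·4=16, U→A 3·23=69, V→C 2·17=34, W→C 10·8=80. Service 431; fixed 91; total 522.
{A, B, C, D, E, F}: service 295 + fixed 318 = 613
No other subset beats 475.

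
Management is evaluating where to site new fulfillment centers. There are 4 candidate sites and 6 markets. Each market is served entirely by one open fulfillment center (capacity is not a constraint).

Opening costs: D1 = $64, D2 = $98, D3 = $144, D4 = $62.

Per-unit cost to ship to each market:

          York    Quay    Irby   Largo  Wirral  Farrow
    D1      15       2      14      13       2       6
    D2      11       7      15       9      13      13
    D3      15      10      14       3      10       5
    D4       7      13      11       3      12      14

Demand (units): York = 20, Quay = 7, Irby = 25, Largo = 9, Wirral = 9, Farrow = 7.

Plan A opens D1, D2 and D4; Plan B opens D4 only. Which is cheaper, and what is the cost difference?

Plan A: {D1, D2, D4}: York→D4 7·20=140, Quay→D1 2·7=14, Irby→D4 11·25=275, Largo→D4 3·9=27, Wirral→D1 2·9=18, Farrow→D1 6·7=42. Service 516; fixed 224; total 740.
Plan B: {D4}: York→D4 7·20=140, Quay→D4 13·7=91, Irby→D4 11·25=275, Largo→D4 3·9=27, Wirral→D4 12·9=108, Farrow→D4 14·7=98. Service 739; fixed 62; total 801.
Difference: |740 − 801| = 61.

Plan A is cheaper by 61.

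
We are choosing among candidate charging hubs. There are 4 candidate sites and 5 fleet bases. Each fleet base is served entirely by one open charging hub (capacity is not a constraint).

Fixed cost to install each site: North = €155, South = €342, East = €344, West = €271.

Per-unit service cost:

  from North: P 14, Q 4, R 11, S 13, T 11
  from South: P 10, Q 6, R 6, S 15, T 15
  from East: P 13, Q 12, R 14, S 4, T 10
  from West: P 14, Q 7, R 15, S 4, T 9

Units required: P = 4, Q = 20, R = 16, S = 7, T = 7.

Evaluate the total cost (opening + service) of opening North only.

Total cost: 635

Each fleet base is assigned to its cheapest site among the open ones.
{North}: P→North 14·4=56, Q→North 4·20=80, R→North 11·16=176, S→North 13·7=91, T→North 11·7=77. Service 480; fixed 155; total 635.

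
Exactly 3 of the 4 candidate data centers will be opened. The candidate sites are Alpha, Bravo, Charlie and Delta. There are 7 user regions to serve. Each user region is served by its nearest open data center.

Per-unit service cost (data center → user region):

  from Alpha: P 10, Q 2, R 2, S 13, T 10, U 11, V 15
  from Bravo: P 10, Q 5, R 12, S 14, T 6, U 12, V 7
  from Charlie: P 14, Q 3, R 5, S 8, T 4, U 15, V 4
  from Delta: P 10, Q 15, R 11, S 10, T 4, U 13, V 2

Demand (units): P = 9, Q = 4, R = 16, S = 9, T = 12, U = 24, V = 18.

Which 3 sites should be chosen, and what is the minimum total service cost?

Choose Alpha, Charlie and Delta; total service cost 550.

With exactly 3 open, each user region uses its cheapest among the chosen.
{Alpha, Charlie, Delta}: P→Alpha 10·9=90, Q→Alpha 2·4=8, R→Alpha 2·16=32, S→Charlie 8·9=72, T→Charlie 4·12=48, U→Alpha 11·24=264, V→Delta 2·18=36. Service cost 550.
{Alpha, Bravo, Delta}: service cost 568
{Alpha, Bravo, Charlie}: service cost 586
Among all 4 size-3 choices, {Alpha, Charlie, Delta} is lowest.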